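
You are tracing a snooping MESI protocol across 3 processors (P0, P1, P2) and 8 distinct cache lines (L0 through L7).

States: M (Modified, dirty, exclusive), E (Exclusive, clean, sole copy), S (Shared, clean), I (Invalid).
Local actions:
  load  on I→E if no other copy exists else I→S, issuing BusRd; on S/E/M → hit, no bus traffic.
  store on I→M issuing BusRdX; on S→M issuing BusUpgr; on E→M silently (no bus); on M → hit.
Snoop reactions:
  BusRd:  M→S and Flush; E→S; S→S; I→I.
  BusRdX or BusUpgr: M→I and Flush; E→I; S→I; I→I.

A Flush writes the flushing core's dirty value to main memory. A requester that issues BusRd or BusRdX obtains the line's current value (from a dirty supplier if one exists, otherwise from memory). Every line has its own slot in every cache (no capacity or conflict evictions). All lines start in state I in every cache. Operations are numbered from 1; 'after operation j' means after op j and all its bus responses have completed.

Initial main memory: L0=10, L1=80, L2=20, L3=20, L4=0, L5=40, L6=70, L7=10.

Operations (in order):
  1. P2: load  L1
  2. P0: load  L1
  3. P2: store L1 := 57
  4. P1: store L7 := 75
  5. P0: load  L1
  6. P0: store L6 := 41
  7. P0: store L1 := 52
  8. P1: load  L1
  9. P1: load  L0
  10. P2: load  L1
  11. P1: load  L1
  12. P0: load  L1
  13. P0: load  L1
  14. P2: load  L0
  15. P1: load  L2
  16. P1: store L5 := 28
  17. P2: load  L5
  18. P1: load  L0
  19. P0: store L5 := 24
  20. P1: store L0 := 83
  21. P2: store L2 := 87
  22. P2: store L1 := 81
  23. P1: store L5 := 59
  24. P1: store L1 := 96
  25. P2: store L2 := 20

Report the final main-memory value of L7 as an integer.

1. P2: load  L1  bus=[BusRd]  L1: P0=I P1=I P2=E  mem[L1]=80
2. P0: load  L1  bus=[BusRd]  L1: P0=S P1=I P2=S  mem[L1]=80
3. P2: store L1 := 57  bus=[BusUpgr]  L1: P0=I P1=I P2=M  mem[L1]=80
4. P1: store L7 := 75  bus=[BusRdX]  L7: P0=I P1=M P2=I  mem[L7]=10
5. P0: load  L1  bus=[BusRd,Flush]  L1: P0=S P1=I P2=S  mem[L1]=57
6. P0: store L6 := 41  bus=[BusRdX]  L6: P0=M P1=I P2=I  mem[L6]=70
7. P0: store L1 := 52  bus=[BusUpgr]  L1: P0=M P1=I P2=I  mem[L1]=57
8. P1: load  L1  bus=[BusRd,Flush]  L1: P0=S P1=S P2=I  mem[L1]=52
9. P1: load  L0  bus=[BusRd]  L0: P0=I P1=E P2=I  mem[L0]=10
10. P2: load  L1  bus=[BusRd]  L1: P0=S P1=S P2=S  mem[L1]=52
11. P1: load  L1  bus=[-]  L1: P0=S P1=S P2=S  mem[L1]=52
12. P0: load  L1  bus=[-]  L1: P0=S P1=S P2=S  mem[L1]=52
13. P0: load  L1  bus=[-]  L1: P0=S P1=S P2=S  mem[L1]=52
14. P2: load  L0  bus=[BusRd]  L0: P0=I P1=S P2=S  mem[L0]=10
15. P1: load  L2  bus=[BusRd]  L2: P0=I P1=E P2=I  mem[L2]=20
16. P1: store L5 := 28  bus=[BusRdX]  L5: P0=I P1=M P2=I  mem[L5]=40
17. P2: load  L5  bus=[BusRd,Flush]  L5: P0=I P1=S P2=S  mem[L5]=28
18. P1: load  L0  bus=[-]  L0: P0=I P1=S P2=S  mem[L0]=10
19. P0: store L5 := 24  bus=[BusRdX]  L5: P0=M P1=I P2=I  mem[L5]=28
20. P1: store L0 := 83  bus=[BusUpgr]  L0: P0=I P1=M P2=I  mem[L0]=10
21. P2: store L2 := 87  bus=[BusRdX]  L2: P0=I P1=I P2=M  mem[L2]=20
22. P2: store L1 := 81  bus=[BusUpgr]  L1: P0=I P1=I P2=M  mem[L1]=52
23. P1: store L5 := 59  bus=[BusRdX,Flush]  L5: P0=I P1=M P2=I  mem[L5]=24
24. P1: store L1 := 96  bus=[BusRdX,Flush]  L1: P0=I P1=M P2=I  mem[L1]=81
25. P2: store L2 := 20  bus=[-]  L2: P0=I P1=I P2=M  mem[L2]=20

memory[L7] = 10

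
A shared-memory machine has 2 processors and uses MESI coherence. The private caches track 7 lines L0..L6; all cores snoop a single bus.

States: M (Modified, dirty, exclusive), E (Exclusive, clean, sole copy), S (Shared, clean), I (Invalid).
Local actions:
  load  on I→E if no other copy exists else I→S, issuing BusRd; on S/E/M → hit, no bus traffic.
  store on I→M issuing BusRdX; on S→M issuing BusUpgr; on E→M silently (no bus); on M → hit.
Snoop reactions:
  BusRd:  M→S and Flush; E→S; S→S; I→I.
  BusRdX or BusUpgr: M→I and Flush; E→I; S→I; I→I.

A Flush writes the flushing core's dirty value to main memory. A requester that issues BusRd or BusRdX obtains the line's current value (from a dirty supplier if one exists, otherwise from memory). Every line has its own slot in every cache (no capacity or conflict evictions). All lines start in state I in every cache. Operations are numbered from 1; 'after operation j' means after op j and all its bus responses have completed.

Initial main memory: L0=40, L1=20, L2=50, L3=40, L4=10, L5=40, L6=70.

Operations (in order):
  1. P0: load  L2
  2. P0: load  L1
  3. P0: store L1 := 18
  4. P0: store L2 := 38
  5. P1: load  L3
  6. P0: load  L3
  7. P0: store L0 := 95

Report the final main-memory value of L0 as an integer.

memory[L0] = 40

[1] P0: load  L2 | P0:E(50), P1:I | bus: BusRd
[2] P0: load  L1 | P0:E(20), P1:I | bus: BusRd
[3] P0: store L1 := 18 | P0:M(18), P1:I | bus: none
[4] P0: store L2 := 38 | P0:M(38), P1:I | bus: none
[5] P1: load  L3 | P0:I, P1:E(40) | bus: BusRd
[6] P0: load  L3 | P0:S(40), P1:S(40) | bus: BusRd
[7] P0: store L0 := 95 | P0:M(95), P1:I | bus: BusRdX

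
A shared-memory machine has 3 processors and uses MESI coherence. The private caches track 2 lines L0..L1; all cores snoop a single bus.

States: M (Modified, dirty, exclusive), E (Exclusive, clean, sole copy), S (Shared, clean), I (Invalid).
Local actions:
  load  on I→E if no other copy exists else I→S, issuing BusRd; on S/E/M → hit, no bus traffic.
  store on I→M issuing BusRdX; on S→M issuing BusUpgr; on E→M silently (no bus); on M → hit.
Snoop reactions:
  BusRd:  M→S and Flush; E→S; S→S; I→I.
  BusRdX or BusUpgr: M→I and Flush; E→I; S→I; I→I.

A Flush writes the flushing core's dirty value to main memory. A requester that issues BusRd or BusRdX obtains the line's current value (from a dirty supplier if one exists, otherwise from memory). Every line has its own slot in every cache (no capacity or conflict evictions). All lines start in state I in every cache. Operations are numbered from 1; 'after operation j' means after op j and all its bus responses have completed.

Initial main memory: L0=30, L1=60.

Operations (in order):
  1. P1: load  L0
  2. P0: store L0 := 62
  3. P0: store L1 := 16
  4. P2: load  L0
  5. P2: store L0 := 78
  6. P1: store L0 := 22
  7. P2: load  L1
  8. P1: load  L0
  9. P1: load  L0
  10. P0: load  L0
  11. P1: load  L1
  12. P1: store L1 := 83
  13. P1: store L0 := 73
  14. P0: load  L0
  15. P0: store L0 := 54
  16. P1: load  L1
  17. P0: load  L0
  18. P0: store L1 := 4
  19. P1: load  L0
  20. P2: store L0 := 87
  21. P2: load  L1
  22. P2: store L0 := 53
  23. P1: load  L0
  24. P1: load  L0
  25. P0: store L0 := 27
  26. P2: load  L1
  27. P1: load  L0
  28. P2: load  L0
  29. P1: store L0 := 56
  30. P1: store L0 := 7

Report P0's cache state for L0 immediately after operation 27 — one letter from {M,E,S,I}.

  op1 P1: load  L0 → I/E/I on L0; bus BusRd; mem=30
  op2 P0: store L0 := 62 → M/I/I on L0; bus BusRdX; mem=30
  op3 P0: store L1 := 16 → M/I/I on L1; bus BusRdX; mem=60
  op4 P2: load  L0 → S/I/S on L0; bus BusRd Flush; mem=62
  op5 P2: store L0 := 78 → I/I/M on L0; bus BusUpgr; mem=62
  op6 P1: store L0 := 22 → I/M/I on L0; bus BusRdX Flush; mem=78
  op7 P2: load  L1 → S/I/S on L1; bus BusRd Flush; mem=16
  op8 P1: load  L0 → I/M/I on L0; bus (none); mem=78
  op9 P1: load  L0 → I/M/I on L0; bus (none); mem=78
  op10 P0: load  L0 → S/S/I on L0; bus BusRd Flush; mem=22
  op11 P1: load  L1 → S/S/S on L1; bus BusRd; mem=16
  op12 P1: store L1 := 83 → I/M/I on L1; bus BusUpgr; mem=16
  op13 P1: store L0 := 73 → I/M/I on L0; bus BusUpgr; mem=22
  op14 P0: load  L0 → S/S/I on L0; bus BusRd Flush; mem=73
  op15 P0: store L0 := 54 → M/I/I on L0; bus BusUpgr; mem=73
  op16 P1: load  L1 → I/M/I on L1; bus (none); mem=16
  op17 P0: load  L0 → M/I/I on L0; bus (none); mem=73
  op18 P0: store L1 := 4 → M/I/I on L1; bus BusRdX Flush; mem=83
  op19 P1: load  L0 → S/S/I on L0; bus BusRd Flush; mem=54
  op20 P2: store L0 := 87 → I/I/M on L0; bus BusRdX; mem=54
  op21 P2: load  L1 → S/I/S on L1; bus BusRd Flush; mem=4
  op22 P2: store L0 := 53 → I/I/M on L0; bus (none); mem=54
  op23 P1: load  L0 → I/S/S on L0; bus BusRd Flush; mem=53
  op24 P1: load  L0 → I/S/S on L0; bus (none); mem=53
  op25 P0: store L0 := 27 → M/I/I on L0; bus BusRdX; mem=53
  op26 P2: load  L1 → S/I/S on L1; bus (none); mem=4
  op27 P1: load  L0 → S/S/I on L0; bus BusRd Flush; mem=27
  op28 P2: load  L0 → S/S/S on L0; bus BusRd; mem=27
  op29 P1: store L0 := 56 → I/M/I on L0; bus BusUpgr; mem=27
  op30 P1: store L0 := 7 → I/M/I on L0; bus (none); mem=27

state = S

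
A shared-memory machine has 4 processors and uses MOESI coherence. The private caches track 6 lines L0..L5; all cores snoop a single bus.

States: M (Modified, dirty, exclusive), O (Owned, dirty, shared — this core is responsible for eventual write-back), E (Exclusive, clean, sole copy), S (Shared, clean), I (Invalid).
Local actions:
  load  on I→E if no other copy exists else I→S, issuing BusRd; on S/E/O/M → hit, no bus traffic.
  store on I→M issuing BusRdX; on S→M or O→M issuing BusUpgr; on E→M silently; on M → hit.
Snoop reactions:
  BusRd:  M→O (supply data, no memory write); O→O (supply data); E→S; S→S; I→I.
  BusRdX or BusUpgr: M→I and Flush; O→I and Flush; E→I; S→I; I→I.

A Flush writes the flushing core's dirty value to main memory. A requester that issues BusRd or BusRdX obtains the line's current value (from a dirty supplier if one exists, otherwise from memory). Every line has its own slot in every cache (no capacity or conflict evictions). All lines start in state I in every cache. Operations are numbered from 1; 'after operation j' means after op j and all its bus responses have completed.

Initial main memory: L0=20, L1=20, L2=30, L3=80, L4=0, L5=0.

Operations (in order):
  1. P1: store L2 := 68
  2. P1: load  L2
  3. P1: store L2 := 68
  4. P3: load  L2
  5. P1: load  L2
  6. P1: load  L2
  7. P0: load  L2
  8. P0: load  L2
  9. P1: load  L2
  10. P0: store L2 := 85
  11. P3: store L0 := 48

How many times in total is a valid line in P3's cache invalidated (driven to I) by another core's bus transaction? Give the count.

[1] P1: store L2 := 68 | P0:I, P1:M(68), P2:I, P3:I | bus: BusRdX
[2] P1: load  L2 | P0:I, P1:M(68), P2:I, P3:I | bus: none
[3] P1: store L2 := 68 | P0:I, P1:M(68), P2:I, P3:I | bus: none
[4] P3: load  L2 | P0:I, P1:O(68), P2:I, P3:S(68) | bus: BusRd
[5] P1: load  L2 | P0:I, P1:O(68), P2:I, P3:S(68) | bus: none
[6] P1: load  L2 | P0:I, P1:O(68), P2:I, P3:S(68) | bus: none
[7] P0: load  L2 | P0:S(68), P1:O(68), P2:I, P3:S(68) | bus: BusRd
[8] P0: load  L2 | P0:S(68), P1:O(68), P2:I, P3:S(68) | bus: none
[9] P1: load  L2 | P0:S(68), P1:O(68), P2:I, P3:S(68) | bus: none
[10] P0: store L2 := 85 | P0:M(85), P1:I, P2:I, P3:I | bus: BusUpgr,Flush
[11] P3: store L0 := 48 | P0:I, P1:I, P2:I, P3:M(48) | bus: BusRdX

invalidations = 1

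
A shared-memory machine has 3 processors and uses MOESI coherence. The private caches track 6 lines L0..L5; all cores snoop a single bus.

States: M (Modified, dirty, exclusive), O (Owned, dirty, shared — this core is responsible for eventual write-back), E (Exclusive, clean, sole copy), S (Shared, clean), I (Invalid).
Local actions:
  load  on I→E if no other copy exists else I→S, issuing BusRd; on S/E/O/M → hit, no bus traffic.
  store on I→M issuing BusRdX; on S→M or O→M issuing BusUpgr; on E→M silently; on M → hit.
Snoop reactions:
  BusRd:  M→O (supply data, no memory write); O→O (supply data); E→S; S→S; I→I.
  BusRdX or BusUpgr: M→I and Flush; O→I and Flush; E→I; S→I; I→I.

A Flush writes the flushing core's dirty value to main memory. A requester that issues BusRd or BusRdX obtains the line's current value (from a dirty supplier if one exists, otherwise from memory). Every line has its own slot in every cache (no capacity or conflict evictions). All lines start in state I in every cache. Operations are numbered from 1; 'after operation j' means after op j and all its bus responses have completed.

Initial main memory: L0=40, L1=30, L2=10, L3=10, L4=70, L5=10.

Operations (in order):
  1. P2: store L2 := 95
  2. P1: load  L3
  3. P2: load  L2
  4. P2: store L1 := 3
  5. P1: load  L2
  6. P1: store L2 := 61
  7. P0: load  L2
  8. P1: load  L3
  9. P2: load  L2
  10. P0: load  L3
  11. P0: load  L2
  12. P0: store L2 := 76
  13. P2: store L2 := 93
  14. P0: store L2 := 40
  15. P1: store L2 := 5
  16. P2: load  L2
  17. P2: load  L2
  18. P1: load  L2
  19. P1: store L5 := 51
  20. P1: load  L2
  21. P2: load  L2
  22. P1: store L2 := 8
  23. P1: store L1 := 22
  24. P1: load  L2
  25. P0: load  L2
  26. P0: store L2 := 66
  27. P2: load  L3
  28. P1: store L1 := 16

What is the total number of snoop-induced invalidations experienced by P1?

1. P2: store L2 := 95  bus=[BusRdX]  L2: P0=I P1=I P2=M  mem[L2]=10
2. P1: load  L3  bus=[BusRd]  L3: P0=I P1=E P2=I  mem[L3]=10
3. P2: load  L2  bus=[-]  L2: P0=I P1=I P2=M  mem[L2]=10
4. P2: store L1 := 3  bus=[BusRdX]  L1: P0=I P1=I P2=M  mem[L1]=30
5. P1: load  L2  bus=[BusRd]  L2: P0=I P1=S P2=O  mem[L2]=10
6. P1: store L2 := 61  bus=[BusUpgr,Flush]  L2: P0=I P1=M P2=I  mem[L2]=95
7. P0: load  L2  bus=[BusRd]  L2: P0=S P1=O P2=I  mem[L2]=95
8. P1: load  L3  bus=[-]  L3: P0=I P1=E P2=I  mem[L3]=10
9. P2: load  L2  bus=[BusRd]  L2: P0=S P1=O P2=S  mem[L2]=95
10. P0: load  L3  bus=[BusRd]  L3: P0=S P1=S P2=I  mem[L3]=10
11. P0: load  L2  bus=[-]  L2: P0=S P1=O P2=S  mem[L2]=95
12. P0: store L2 := 76  bus=[BusUpgr,Flush]  L2: P0=M P1=I P2=I  mem[L2]=61
13. P2: store L2 := 93  bus=[BusRdX,Flush]  L2: P0=I P1=I P2=M  mem[L2]=76
14. P0: store L2 := 40  bus=[BusRdX,Flush]  L2: P0=M P1=I P2=I  mem[L2]=93
15. P1: store L2 := 5  bus=[BusRdX,Flush]  L2: P0=I P1=M P2=I  mem[L2]=40
16. P2: load  L2  bus=[BusRd]  L2: P0=I P1=O P2=S  mem[L2]=40
17. P2: load  L2  bus=[-]  L2: P0=I P1=O P2=S  mem[L2]=40
18. P1: load  L2  bus=[-]  L2: P0=I P1=O P2=S  mem[L2]=40
19. P1: store L5 := 51  bus=[BusRdX]  L5: P0=I P1=M P2=I  mem[L5]=10
20. P1: load  L2  bus=[-]  L2: P0=I P1=O P2=S  mem[L2]=40
21. P2: load  L2  bus=[-]  L2: P0=I P1=O P2=S  mem[L2]=40
22. P1: store L2 := 8  bus=[BusUpgr]  L2: P0=I P1=M P2=I  mem[L2]=40
23. P1: store L1 := 22  bus=[BusRdX,Flush]  L1: P0=I P1=M P2=I  mem[L1]=3
24. P1: load  L2  bus=[-]  L2: P0=I P1=M P2=I  mem[L2]=40
25. P0: load  L2  bus=[BusRd]  L2: P0=S P1=O P2=I  mem[L2]=40
26. P0: store L2 := 66  bus=[BusUpgr,Flush]  L2: P0=M P1=I P2=I  mem[L2]=8
27. P2: load  L3  bus=[BusRd]  L3: P0=S P1=S P2=S  mem[L3]=10
28. P1: store L1 := 16  bus=[-]  L1: P0=I P1=M P2=I  mem[L1]=3

invalidations = 2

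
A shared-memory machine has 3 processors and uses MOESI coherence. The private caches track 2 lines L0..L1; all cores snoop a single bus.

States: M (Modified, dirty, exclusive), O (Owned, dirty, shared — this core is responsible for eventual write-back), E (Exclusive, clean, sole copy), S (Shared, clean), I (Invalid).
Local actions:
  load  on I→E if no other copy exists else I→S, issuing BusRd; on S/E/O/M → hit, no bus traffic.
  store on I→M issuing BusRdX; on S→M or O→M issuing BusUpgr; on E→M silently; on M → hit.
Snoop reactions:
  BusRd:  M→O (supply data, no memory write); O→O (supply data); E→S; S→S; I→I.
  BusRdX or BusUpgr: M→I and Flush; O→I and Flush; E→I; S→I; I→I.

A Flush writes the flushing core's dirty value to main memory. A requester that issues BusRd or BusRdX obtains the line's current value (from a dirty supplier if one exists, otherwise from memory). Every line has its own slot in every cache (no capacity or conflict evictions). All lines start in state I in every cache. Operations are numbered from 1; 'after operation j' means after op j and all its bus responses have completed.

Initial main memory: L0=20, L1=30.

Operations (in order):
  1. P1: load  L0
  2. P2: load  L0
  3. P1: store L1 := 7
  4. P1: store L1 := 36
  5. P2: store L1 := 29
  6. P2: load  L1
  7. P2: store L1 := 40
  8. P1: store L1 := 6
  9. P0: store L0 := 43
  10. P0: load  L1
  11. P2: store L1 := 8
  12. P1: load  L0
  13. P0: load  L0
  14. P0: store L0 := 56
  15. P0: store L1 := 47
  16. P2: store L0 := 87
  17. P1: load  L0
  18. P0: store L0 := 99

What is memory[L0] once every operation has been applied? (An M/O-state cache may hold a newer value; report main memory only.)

  op1 P1: load  L0 → I/E/I on L0; bus BusRd; mem=20
  op2 P2: load  L0 → I/S/S on L0; bus BusRd; mem=20
  op3 P1: store L1 := 7 → I/M/I on L1; bus BusRdX; mem=30
  op4 P1: store L1 := 36 → I/M/I on L1; bus (none); mem=30
  op5 P2: store L1 := 29 → I/I/M on L1; bus BusRdX Flush; mem=36
  op6 P2: load  L1 → I/I/M on L1; bus (none); mem=36
  op7 P2: store L1 := 40 → I/I/M on L1; bus (none); mem=36
  op8 P1: store L1 := 6 → I/M/I on L1; bus BusRdX Flush; mem=40
  op9 P0: store L0 := 43 → M/I/I on L0; bus BusRdX; mem=20
  op10 P0: load  L1 → S/O/I on L1; bus BusRd; mem=40
  op11 P2: store L1 := 8 → I/I/M on L1; bus BusRdX Flush; mem=6
  op12 P1: load  L0 → O/S/I on L0; bus BusRd; mem=20
  op13 P0: load  L0 → O/S/I on L0; bus (none); mem=20
  op14 P0: store L0 := 56 → M/I/I on L0; bus BusUpgr; mem=20
  op15 P0: store L1 := 47 → M/I/I on L1; bus BusRdX Flush; mem=8
  op16 P2: store L0 := 87 → I/I/M on L0; bus BusRdX Flush; mem=56
  op17 P1: load  L0 → I/S/O on L0; bus BusRd; mem=56
  op18 P0: store L0 := 99 → M/I/I on L0; bus BusRdX Flush; mem=87

memory[L0] = 87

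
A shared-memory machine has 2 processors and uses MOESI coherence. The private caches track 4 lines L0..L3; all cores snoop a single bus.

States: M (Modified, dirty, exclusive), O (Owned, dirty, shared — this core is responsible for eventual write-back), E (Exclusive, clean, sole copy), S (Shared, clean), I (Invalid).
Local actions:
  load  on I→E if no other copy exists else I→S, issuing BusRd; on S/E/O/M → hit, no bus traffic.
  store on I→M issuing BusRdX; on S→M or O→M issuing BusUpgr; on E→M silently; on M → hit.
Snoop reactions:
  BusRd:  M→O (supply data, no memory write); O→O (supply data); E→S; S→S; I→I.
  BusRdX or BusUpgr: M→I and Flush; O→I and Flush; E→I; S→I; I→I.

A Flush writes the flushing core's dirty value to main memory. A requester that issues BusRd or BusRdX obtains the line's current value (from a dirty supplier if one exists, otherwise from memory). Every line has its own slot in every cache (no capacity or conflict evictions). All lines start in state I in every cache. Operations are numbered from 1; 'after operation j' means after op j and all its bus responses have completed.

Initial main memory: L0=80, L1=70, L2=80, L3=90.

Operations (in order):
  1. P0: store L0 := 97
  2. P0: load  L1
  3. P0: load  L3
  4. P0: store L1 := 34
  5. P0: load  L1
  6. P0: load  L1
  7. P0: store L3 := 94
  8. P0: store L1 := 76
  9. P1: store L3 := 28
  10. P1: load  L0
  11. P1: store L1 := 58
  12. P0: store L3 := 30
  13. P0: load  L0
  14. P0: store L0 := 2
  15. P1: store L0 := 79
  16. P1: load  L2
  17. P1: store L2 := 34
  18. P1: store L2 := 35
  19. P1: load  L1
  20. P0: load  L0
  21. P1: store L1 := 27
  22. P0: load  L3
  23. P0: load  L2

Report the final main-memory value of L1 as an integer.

memory[L1] = 76

step 1: P0: store L0 := 97  ⟶  MI  (L0)  txn=BusRdX  M[L0]=80
step 2: P0: load  L1  ⟶  EI  (L1)  txn=BusRd  M[L1]=70
step 3: P0: load  L3  ⟶  EI  (L3)  txn=BusRd  M[L3]=90
step 4: P0: store L1 := 34  ⟶  MI  (L1)  txn=∅  M[L1]=70
step 5: P0: load  L1  ⟶  MI  (L1)  txn=∅  M[L1]=70
step 6: P0: load  L1  ⟶  MI  (L1)  txn=∅  M[L1]=70
step 7: P0: store L3 := 94  ⟶  MI  (L3)  txn=∅  M[L3]=90
step 8: P0: store L1 := 76  ⟶  MI  (L1)  txn=∅  M[L1]=70
step 9: P1: store L3 := 28  ⟶  IM  (L3)  txn=BusRdX+Flush  M[L3]=94
step 10: P1: load  L0  ⟶  OS  (L0)  txn=BusRd  M[L0]=80
step 11: P1: store L1 := 58  ⟶  IM  (L1)  txn=BusRdX+Flush  M[L1]=76
step 12: P0: store L3 := 30  ⟶  MI  (L3)  txn=BusRdX+Flush  M[L3]=28
step 13: P0: load  L0  ⟶  OS  (L0)  txn=∅  M[L0]=80
step 14: P0: store L0 := 2  ⟶  MI  (L0)  txn=BusUpgr  M[L0]=80
step 15: P1: store L0 := 79  ⟶  IM  (L0)  txn=BusRdX+Flush  M[L0]=2
step 16: P1: load  L2  ⟶  IE  (L2)  txn=BusRd  M[L2]=80
step 17: P1: store L2 := 34  ⟶  IM  (L2)  txn=∅  M[L2]=80
step 18: P1: store L2 := 35  ⟶  IM  (L2)  txn=∅  M[L2]=80
step 19: P1: load  L1  ⟶  IM  (L1)  txn=∅  M[L1]=76
step 20: P0: load  L0  ⟶  SO  (L0)  txn=BusRd  M[L0]=2
step 21: P1: store L1 := 27  ⟶  IM  (L1)  txn=∅  M[L1]=76
step 22: P0: load  L3  ⟶  MI  (L3)  txn=∅  M[L3]=28
step 23: P0: load  L2  ⟶  SO  (L2)  txn=BusRd  M[L2]=80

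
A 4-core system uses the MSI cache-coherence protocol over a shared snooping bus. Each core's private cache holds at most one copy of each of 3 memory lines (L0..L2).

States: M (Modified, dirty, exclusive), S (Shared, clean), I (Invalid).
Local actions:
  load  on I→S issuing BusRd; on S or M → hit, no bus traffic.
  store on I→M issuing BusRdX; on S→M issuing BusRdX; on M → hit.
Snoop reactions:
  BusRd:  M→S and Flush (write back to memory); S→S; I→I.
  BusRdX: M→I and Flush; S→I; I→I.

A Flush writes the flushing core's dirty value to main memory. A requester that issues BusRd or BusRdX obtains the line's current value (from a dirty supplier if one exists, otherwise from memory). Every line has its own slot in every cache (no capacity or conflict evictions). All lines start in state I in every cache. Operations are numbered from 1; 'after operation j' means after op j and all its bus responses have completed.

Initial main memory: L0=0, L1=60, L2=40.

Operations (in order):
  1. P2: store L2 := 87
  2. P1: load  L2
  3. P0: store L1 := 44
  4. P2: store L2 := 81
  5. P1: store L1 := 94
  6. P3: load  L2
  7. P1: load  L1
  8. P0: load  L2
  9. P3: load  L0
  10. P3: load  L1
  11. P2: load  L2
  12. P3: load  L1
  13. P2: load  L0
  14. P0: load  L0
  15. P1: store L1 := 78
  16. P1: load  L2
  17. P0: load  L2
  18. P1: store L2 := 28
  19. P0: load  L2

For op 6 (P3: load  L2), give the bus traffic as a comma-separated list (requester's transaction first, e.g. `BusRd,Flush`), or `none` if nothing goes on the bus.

[1] P2: store L2 := 87 | P0:I, P1:I, P2:M(87), P3:I | bus: BusRdX
[2] P1: load  L2 | P0:I, P1:S(87), P2:S(87), P3:I | bus: BusRd,Flush
[3] P0: store L1 := 44 | P0:M(44), P1:I, P2:I, P3:I | bus: BusRdX
[4] P2: store L2 := 81 | P0:I, P1:I, P2:M(81), P3:I | bus: BusRdX
[5] P1: store L1 := 94 | P0:I, P1:M(94), P2:I, P3:I | bus: BusRdX,Flush
[6] P3: load  L2 | P0:I, P1:I, P2:S(81), P3:S(81) | bus: BusRd,Flush
[7] P1: load  L1 | P0:I, P1:M(94), P2:I, P3:I | bus: none
[8] P0: load  L2 | P0:S(81), P1:I, P2:S(81), P3:S(81) | bus: BusRd
[9] P3: load  L0 | P0:I, P1:I, P2:I, P3:S(0) | bus: BusRd
[10] P3: load  L1 | P0:I, P1:S(94), P2:I, P3:S(94) | bus: BusRd,Flush
[11] P2: load  L2 | P0:S(81), P1:I, P2:S(81), P3:S(81) | bus: none
[12] P3: load  L1 | P0:I, P1:S(94), P2:I, P3:S(94) | bus: none
[13] P2: load  L0 | P0:I, P1:I, P2:S(0), P3:S(0) | bus: BusRd
[14] P0: load  L0 | P0:S(0), P1:I, P2:S(0), P3:S(0) | bus: BusRd
[15] P1: store L1 := 78 | P0:I, P1:M(78), P2:I, P3:I | bus: BusRdX
[16] P1: load  L2 | P0:S(81), P1:S(81), P2:S(81), P3:S(81) | bus: BusRd
[17] P0: load  L2 | P0:S(81), P1:S(81), P2:S(81), P3:S(81) | bus: none
[18] P1: store L2 := 28 | P0:I, P1:M(28), P2:I, P3:I | bus: BusRdX
[19] P0: load  L2 | P0:S(28), P1:S(28), P2:I, P3:I | bus: BusRd,Flush

bus = BusRd,Flush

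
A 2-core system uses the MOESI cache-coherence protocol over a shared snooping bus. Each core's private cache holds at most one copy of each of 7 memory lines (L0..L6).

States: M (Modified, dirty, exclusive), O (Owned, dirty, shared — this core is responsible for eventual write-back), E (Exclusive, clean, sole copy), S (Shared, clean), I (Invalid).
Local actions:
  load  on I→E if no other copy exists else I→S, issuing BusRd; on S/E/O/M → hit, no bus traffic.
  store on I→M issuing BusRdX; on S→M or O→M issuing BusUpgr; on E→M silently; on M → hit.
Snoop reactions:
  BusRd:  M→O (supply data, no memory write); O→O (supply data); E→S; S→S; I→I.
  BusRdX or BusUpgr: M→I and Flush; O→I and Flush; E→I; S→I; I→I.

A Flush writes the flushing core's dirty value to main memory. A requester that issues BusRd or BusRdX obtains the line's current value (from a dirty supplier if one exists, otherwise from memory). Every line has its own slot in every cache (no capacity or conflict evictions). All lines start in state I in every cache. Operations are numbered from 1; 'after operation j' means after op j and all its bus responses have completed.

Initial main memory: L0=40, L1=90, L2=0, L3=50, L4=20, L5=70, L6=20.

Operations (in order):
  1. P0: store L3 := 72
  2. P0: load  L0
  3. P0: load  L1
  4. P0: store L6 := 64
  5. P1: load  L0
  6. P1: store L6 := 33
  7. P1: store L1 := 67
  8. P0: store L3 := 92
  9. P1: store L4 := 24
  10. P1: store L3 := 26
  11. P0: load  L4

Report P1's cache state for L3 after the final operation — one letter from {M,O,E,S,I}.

state = M

[1] P0: store L3 := 72 | P0:M(72), P1:I | bus: BusRdX
[2] P0: load  L0 | P0:E(40), P1:I | bus: BusRd
[3] P0: load  L1 | P0:E(90), P1:I | bus: BusRd
[4] P0: store L6 := 64 | P0:M(64), P1:I | bus: BusRdX
[5] P1: load  L0 | P0:S(40), P1:S(40) | bus: BusRd
[6] P1: store L6 := 33 | P0:I, P1:M(33) | bus: BusRdX,Flush
[7] P1: store L1 := 67 | P0:I, P1:M(67) | bus: BusRdX
[8] P0: store L3 := 92 | P0:M(92), P1:I | bus: none
[9] P1: store L4 := 24 | P0:I, P1:M(24) | bus: BusRdX
[10] P1: store L3 := 26 | P0:I, P1:M(26) | bus: BusRdX,Flush
[11] P0: load  L4 | P0:S(24), P1:O(24) | bus: BusRd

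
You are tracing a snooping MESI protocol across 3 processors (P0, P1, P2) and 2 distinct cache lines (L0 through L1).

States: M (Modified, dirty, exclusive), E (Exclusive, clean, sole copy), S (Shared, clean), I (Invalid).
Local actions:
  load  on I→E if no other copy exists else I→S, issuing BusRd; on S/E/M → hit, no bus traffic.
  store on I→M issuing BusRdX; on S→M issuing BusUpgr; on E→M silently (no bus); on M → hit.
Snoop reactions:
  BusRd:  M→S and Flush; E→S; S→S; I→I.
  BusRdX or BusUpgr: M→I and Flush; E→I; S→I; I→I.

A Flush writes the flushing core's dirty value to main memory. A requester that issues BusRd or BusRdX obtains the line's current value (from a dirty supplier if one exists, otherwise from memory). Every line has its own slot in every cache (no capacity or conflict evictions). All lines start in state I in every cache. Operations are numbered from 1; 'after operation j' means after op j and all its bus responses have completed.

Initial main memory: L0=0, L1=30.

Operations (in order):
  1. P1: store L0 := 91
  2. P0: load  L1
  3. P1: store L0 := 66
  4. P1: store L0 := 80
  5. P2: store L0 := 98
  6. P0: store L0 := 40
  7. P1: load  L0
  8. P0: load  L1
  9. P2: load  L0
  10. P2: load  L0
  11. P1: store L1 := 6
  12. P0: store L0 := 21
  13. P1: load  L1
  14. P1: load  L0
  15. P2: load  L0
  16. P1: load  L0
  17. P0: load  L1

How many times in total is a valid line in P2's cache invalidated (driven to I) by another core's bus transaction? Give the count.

invalidations = 2

  op1 P1: store L0 := 91 → I/M/I on L0; bus BusRdX; mem=0
  op2 P0: load  L1 → E/I/I on L1; bus BusRd; mem=30
  op3 P1: store L0 := 66 → I/M/I on L0; bus (none); mem=0
  op4 P1: store L0 := 80 → I/M/I on L0; bus (none); mem=0
  op5 P2: store L0 := 98 → I/I/M on L0; bus BusRdX Flush; mem=80
  op6 P0: store L0 := 40 → M/I/I on L0; bus BusRdX Flush; mem=98
  op7 P1: load  L0 → S/S/I on L0; bus BusRd Flush; mem=40
  op8 P0: load  L1 → E/I/I on L1; bus (none); mem=30
  op9 P2: load  L0 → S/S/S on L0; bus BusRd; mem=40
  op10 P2: load  L0 → S/S/S on L0; bus (none); mem=40
  op11 P1: store L1 := 6 → I/M/I on L1; bus BusRdX; mem=30
  op12 P0: store L0 := 21 → M/I/I on L0; bus BusUpgr; mem=40
  op13 P1: load  L1 → I/M/I on L1; bus (none); mem=30
  op14 P1: load  L0 → S/S/I on L0; bus BusRd Flush; mem=21
  op15 P2: load  L0 → S/S/S on L0; bus BusRd; mem=21
  op16 P1: load  L0 → S/S/S on L0; bus (none); mem=21
  op17 P0: load  L1 → S/S/I on L1; bus BusRd Flush; mem=6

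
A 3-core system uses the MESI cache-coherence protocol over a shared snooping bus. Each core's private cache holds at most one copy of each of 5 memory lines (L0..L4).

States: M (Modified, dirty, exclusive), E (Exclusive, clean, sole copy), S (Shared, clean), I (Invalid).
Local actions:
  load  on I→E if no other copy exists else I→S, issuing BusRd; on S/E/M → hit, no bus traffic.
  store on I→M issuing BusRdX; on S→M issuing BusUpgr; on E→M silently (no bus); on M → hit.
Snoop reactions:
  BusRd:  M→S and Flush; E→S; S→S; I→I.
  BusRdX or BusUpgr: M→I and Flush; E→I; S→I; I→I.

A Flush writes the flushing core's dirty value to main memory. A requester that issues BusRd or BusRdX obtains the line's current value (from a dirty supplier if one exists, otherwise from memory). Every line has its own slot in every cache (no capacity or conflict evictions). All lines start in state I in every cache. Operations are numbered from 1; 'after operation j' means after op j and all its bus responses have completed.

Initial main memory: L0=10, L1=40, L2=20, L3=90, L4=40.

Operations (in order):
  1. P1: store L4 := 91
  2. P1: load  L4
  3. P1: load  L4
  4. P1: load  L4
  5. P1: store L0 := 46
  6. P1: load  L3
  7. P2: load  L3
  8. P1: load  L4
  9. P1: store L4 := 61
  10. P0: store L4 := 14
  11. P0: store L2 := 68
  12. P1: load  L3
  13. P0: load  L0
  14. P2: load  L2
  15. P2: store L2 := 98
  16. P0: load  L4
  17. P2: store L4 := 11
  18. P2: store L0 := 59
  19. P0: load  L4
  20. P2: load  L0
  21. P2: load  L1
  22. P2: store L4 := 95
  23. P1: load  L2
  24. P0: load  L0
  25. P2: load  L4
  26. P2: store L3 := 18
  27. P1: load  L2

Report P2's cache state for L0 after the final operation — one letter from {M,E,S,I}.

state = S

  op1 P1: store L4 := 91 → I/M/I on L4; bus BusRdX; mem=40
  op2 P1: load  L4 → I/M/I on L4; bus (none); mem=40
  op3 P1: load  L4 → I/M/I on L4; bus (none); mem=40
  op4 P1: load  L4 → I/M/I on L4; bus (none); mem=40
  op5 P1: store L0 := 46 → I/M/I on L0; bus BusRdX; mem=10
  op6 P1: load  L3 → I/E/I on L3; bus BusRd; mem=90
  op7 P2: load  L3 → I/S/S on L3; bus BusRd; mem=90
  op8 P1: load  L4 → I/M/I on L4; bus (none); mem=40
  op9 P1: store L4 := 61 → I/M/I on L4; bus (none); mem=40
  op10 P0: store L4 := 14 → M/I/I on L4; bus BusRdX Flush; mem=61
  op11 P0: store L2 := 68 → M/I/I on L2; bus BusRdX; mem=20
  op12 P1: load  L3 → I/S/S on L3; bus (none); mem=90
  op13 P0: load  L0 → S/S/I on L0; bus BusRd Flush; mem=46
  op14 P2: load  L2 → S/I/S on L2; bus BusRd Flush; mem=68
  op15 P2: store L2 := 98 → I/I/M on L2; bus BusUpgr; mem=68
  op16 P0: load  L4 → M/I/I on L4; bus (none); mem=61
  op17 P2: store L4 := 11 → I/I/M on L4; bus BusRdX Flush; mem=14
  op18 P2: store L0 := 59 → I/I/M on L0; bus BusRdX; mem=46
  op19 P0: load  L4 → S/I/S on L4; bus BusRd Flush; mem=11
  op20 P2: load  L0 → I/I/M on L0; bus (none); mem=46
  op21 P2: load  L1 → I/I/E on L1; bus BusRd; mem=40
  op22 P2: store L4 := 95 → I/I/M on L4; bus BusUpgr; mem=11
  op23 P1: load  L2 → I/S/S on L2; bus BusRd Flush; mem=98
  op24 P0: load  L0 → S/I/S on L0; bus BusRd Flush; mem=59
  op25 P2: load  L4 → I/I/M on L4; bus (none); mem=11
  op26 P2: store L3 := 18 → I/I/M on L3; bus BusUpgr; mem=90
  op27 P1: load  L2 → I/S/S on L2; bus (none); mem=98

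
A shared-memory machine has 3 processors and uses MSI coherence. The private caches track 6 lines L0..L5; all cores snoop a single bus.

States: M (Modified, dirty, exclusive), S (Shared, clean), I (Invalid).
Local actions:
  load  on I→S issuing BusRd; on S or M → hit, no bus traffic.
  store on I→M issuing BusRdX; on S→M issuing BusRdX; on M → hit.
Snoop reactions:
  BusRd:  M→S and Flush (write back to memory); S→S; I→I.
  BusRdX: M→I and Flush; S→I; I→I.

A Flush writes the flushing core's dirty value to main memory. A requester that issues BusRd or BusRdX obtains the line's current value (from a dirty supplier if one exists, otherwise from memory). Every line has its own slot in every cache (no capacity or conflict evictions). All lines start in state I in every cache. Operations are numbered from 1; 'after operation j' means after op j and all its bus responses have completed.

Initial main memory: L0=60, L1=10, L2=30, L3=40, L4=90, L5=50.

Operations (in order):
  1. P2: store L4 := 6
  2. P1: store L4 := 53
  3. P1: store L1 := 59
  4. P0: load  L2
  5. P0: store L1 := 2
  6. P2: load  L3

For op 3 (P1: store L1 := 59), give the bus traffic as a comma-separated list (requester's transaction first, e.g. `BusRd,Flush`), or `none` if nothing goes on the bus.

step 1: P2: store L4 := 6  ⟶  IIM  (L4)  txn=BusRdX  M[L4]=90
step 2: P1: store L4 := 53  ⟶  IMI  (L4)  txn=BusRdX+Flush  M[L4]=6
step 3: P1: store L1 := 59  ⟶  IMI  (L1)  txn=BusRdX  M[L1]=10
step 4: P0: load  L2  ⟶  SII  (L2)  txn=BusRd  M[L2]=30
step 5: P0: store L1 := 2  ⟶  MII  (L1)  txn=BusRdX+Flush  M[L1]=59
step 6: P2: load  L3  ⟶  IIS  (L3)  txn=BusRd  M[L3]=40

bus = BusRdX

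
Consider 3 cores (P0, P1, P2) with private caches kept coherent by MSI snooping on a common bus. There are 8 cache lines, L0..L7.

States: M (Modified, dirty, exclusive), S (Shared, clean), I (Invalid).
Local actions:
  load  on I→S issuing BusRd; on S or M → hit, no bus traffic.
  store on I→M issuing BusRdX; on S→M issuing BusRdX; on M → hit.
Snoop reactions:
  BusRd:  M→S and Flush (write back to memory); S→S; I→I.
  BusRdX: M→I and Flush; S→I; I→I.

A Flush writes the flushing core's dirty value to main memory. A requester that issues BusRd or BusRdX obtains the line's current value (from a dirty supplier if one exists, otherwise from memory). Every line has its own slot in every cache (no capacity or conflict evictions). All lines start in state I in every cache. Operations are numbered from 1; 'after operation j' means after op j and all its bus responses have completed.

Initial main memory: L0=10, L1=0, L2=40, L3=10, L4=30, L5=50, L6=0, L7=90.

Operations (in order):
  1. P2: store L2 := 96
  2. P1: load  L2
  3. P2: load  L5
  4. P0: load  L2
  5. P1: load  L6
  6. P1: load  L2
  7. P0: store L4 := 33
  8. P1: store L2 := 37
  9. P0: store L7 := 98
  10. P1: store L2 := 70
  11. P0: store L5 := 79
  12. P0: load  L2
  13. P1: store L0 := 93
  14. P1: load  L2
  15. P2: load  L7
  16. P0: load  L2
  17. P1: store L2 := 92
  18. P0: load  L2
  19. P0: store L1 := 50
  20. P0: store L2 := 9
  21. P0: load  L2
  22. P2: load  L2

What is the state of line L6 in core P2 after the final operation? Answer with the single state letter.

[1] P2: store L2 := 96 | P0:I, P1:I, P2:M(96) | bus: BusRdX
[2] P1: load  L2 | P0:I, P1:S(96), P2:S(96) | bus: BusRd,Flush
[3] P2: load  L5 | P0:I, P1:I, P2:S(50) | bus: BusRd
[4] P0: load  L2 | P0:S(96), P1:S(96), P2:S(96) | bus: BusRd
[5] P1: load  L6 | P0:I, P1:S(0), P2:I | bus: BusRd
[6] P1: load  L2 | P0:S(96), P1:S(96), P2:S(96) | bus: none
[7] P0: store L4 := 33 | P0:M(33), P1:I, P2:I | bus: BusRdX
[8] P1: store L2 := 37 | P0:I, P1:M(37), P2:I | bus: BusRdX
[9] P0: store L7 := 98 | P0:M(98), P1:I, P2:I | bus: BusRdX
[10] P1: store L2 := 70 | P0:I, P1:M(70), P2:I | bus: none
[11] P0: store L5 := 79 | P0:M(79), P1:I, P2:I | bus: BusRdX
[12] P0: load  L2 | P0:S(70), P1:S(70), P2:I | bus: BusRd,Flush
[13] P1: store L0 := 93 | P0:I, P1:M(93), P2:I | bus: BusRdX
[14] P1: load  L2 | P0:S(70), P1:S(70), P2:I | bus: none
[15] P2: load  L7 | P0:S(98), P1:I, P2:S(98) | bus: BusRd,Flush
[16] P0: load  L2 | P0:S(70), P1:S(70), P2:I | bus: none
[17] P1: store L2 := 92 | P0:I, P1:M(92), P2:I | bus: BusRdX
[18] P0: load  L2 | P0:S(92), P1:S(92), P2:I | bus: BusRd,Flush
[19] P0: store L1 := 50 | P0:M(50), P1:I, P2:I | bus: BusRdX
[20] P0: store L2 := 9 | P0:M(9), P1:I, P2:I | bus: BusRdX
[21] P0: load  L2 | P0:M(9), P1:I, P2:I | bus: none
[22] P2: load  L2 | P0:S(9), P1:I, P2:S(9) | bus: BusRd,Flush

state = I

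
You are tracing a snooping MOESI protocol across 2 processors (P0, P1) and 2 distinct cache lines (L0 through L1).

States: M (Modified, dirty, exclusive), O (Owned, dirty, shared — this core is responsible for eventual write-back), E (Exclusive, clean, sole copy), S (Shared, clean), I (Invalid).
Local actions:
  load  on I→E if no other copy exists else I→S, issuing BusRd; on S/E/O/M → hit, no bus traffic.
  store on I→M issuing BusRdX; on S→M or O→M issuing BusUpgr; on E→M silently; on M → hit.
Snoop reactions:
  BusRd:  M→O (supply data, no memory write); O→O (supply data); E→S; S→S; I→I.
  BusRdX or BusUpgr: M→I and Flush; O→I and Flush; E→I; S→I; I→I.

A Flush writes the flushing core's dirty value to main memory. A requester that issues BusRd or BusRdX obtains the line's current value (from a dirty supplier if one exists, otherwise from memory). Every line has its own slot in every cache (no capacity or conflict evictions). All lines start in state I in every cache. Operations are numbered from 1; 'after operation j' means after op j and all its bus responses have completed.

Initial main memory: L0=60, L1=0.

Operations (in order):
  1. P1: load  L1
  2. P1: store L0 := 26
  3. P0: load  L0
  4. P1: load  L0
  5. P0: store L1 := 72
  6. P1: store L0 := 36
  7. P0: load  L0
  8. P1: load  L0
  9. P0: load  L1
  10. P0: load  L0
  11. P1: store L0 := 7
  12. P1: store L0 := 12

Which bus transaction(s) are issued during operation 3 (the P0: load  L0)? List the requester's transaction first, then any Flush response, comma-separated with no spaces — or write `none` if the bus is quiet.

[1] P1: load  L1 | P0:I, P1:E(0) | bus: BusRd
[2] P1: store L0 := 26 | P0:I, P1:M(26) | bus: BusRdX
[3] P0: load  L0 | P0:S(26), P1:O(26) | bus: BusRd
[4] P1: load  L0 | P0:S(26), P1:O(26) | bus: none
[5] P0: store L1 := 72 | P0:M(72), P1:I | bus: BusRdX
[6] P1: store L0 := 36 | P0:I, P1:M(36) | bus: BusUpgr
[7] P0: load  L0 | P0:S(36), P1:O(36) | bus: BusRd
[8] P1: load  L0 | P0:S(36), P1:O(36) | bus: none
[9] P0: load  L1 | P0:M(72), P1:I | bus: none
[10] P0: load  L0 | P0:S(36), P1:O(36) | bus: none
[11] P1: store L0 := 7 | P0:I, P1:M(7) | bus: BusUpgr
[12] P1: store L0 := 12 | P0:I, P1:M(12) | bus: none

bus = BusRd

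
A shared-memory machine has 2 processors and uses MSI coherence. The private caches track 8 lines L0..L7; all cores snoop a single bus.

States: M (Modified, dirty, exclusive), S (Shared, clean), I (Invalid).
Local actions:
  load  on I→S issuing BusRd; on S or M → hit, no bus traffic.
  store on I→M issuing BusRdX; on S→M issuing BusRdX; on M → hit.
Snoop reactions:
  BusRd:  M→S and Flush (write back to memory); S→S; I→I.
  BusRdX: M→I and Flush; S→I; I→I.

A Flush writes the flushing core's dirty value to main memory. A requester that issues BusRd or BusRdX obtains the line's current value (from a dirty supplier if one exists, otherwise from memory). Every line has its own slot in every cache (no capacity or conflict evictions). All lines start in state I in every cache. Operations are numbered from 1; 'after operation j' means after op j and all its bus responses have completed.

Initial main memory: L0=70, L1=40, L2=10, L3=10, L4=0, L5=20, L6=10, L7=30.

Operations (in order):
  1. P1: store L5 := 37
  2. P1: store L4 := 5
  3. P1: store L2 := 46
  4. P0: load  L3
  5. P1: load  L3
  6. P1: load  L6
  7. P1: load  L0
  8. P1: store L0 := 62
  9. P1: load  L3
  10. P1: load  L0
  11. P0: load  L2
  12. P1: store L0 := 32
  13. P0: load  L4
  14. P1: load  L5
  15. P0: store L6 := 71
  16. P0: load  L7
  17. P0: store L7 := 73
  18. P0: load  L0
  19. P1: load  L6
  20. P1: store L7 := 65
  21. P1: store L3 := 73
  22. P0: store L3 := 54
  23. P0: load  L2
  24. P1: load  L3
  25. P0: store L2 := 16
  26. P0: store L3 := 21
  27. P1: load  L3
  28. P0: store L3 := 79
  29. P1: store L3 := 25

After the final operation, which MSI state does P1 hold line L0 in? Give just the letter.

state = S

step 1: P1: store L5 := 37  ⟶  IM  (L5)  txn=BusRdX  M[L5]=20
step 2: P1: store L4 := 5  ⟶  IM  (L4)  txn=BusRdX  M[L4]=0
step 3: P1: store L2 := 46  ⟶  IM  (L2)  txn=BusRdX  M[L2]=10
step 4: P0: load  L3  ⟶  SI  (L3)  txn=BusRd  M[L3]=10
step 5: P1: load  L3  ⟶  SS  (L3)  txn=BusRd  M[L3]=10
step 6: P1: load  L6  ⟶  IS  (L6)  txn=BusRd  M[L6]=10
step 7: P1: load  L0  ⟶  IS  (L0)  txn=BusRd  M[L0]=70
step 8: P1: store L0 := 62  ⟶  IM  (L0)  txn=BusRdX  M[L0]=70
step 9: P1: load  L3  ⟶  SS  (L3)  txn=∅  M[L3]=10
step 10: P1: load  L0  ⟶  IM  (L0)  txn=∅  M[L0]=70
step 11: P0: load  L2  ⟶  SS  (L2)  txn=BusRd+Flush  M[L2]=46
step 12: P1: store L0 := 32  ⟶  IM  (L0)  txn=∅  M[L0]=70
step 13: P0: load  L4  ⟶  SS  (L4)  txn=BusRd+Flush  M[L4]=5
step 14: P1: load  L5  ⟶  IM  (L5)  txn=∅  M[L5]=20
step 15: P0: store L6 := 71  ⟶  MI  (L6)  txn=BusRdX  M[L6]=10
step 16: P0: load  L7  ⟶  SI  (L7)  txn=BusRd  M[L7]=30
step 17: P0: store L7 := 73  ⟶  MI  (L7)  txn=BusRdX  M[L7]=30
step 18: P0: load  L0  ⟶  SS  (L0)  txn=BusRd+Flush  M[L0]=32
step 19: P1: load  L6  ⟶  SS  (L6)  txn=BusRd+Flush  M[L6]=71
step 20: P1: store L7 := 65  ⟶  IM  (L7)  txn=BusRdX+Flush  M[L7]=73
step 21: P1: store L3 := 73  ⟶  IM  (L3)  txn=BusRdX  M[L3]=10
step 22: P0: store L3 := 54  ⟶  MI  (L3)  txn=BusRdX+Flush  M[L3]=73
step 23: P0: load  L2  ⟶  SS  (L2)  txn=∅  M[L2]=46
step 24: P1: load  L3  ⟶  SS  (L3)  txn=BusRd+Flush  M[L3]=54
step 25: P0: store L2 := 16  ⟶  MI  (L2)  txn=BusRdX  M[L2]=46
step 26: P0: store L3 := 21  ⟶  MI  (L3)  txn=BusRdX  M[L3]=54
step 27: P1: load  L3  ⟶  SS  (L3)  txn=BusRd+Flush  M[L3]=21
step 28: P0: store L3 := 79  ⟶  MI  (L3)  txn=BusRdX  M[L3]=21
step 29: P1: store L3 := 25  ⟶  IM  (L3)  txn=BusRdX+Flush  M[L3]=79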